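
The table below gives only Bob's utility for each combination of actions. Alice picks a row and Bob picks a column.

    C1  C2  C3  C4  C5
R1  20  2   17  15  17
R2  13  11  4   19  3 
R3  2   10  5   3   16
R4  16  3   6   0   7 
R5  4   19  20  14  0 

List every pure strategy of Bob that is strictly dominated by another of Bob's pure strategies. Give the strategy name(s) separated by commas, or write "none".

none

Nothing dominates C1: C2 at R1 (20>2); C3 at R1 (20>17); C4 at R1 (20>15); C5 at R1 (20>17).
C2: no other strategy beats it everywhere (C1 at R3 (10>2); C3 at R2 (11>4); C4 at R3 (10>3); C5 at R2 (11>3)).
C3: no other strategy beats it everywhere (C1 at R3 (5>2); C2 at R1 (17>2); C4 at R1 (17>15); C5 at R1 (17=17)).
C4 is not dominated — it holds its own against C1 at R2 (19>13); C2 at R1 (15>2); C3 at R2 (19>4); C5 at R2 (19>3).
C5: no other strategy beats it everywhere (C1 at R3 (16>2); C2 at R1 (17>2); C3 at R1 (17=17); C4 at R1 (17>15)).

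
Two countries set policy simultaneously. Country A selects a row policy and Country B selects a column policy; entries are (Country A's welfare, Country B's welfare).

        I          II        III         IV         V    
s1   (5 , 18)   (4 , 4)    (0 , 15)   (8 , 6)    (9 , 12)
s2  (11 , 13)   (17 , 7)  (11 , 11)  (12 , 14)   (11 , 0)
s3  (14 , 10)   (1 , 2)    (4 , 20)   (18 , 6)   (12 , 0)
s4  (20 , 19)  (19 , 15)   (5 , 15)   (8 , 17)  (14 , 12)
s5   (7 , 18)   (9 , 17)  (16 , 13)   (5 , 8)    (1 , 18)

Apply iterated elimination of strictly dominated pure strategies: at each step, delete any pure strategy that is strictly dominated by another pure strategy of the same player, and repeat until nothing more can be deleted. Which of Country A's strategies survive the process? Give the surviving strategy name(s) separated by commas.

Row s1 is eliminated: s2 beats it against every remaining column (I: 11>5, II: 17>4, III: 11>0, IV: 12>8, V: 11>9).
Column II is eliminated: I beats it against every remaining row (s2: 13>7, s3: 10>2, s4: 19>15, s5: 18>17).
Among the remaining strategies, none is strictly dominated by another pure strategy of the same player, so the elimination stops.
Surviving strategies — Country A: {s2, s3, s4, s5}; Country B: {I, III, IV, V}.

s2, s3, s4, s5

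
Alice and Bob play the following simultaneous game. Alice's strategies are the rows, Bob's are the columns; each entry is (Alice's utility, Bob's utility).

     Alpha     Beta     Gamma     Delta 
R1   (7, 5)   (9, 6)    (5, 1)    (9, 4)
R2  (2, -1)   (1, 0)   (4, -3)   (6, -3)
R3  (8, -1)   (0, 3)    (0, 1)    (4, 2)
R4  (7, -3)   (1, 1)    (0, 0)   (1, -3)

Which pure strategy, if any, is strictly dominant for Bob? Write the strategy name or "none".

Beta

Beta vs Alpha: R1: 6>5, R2: 0>-1, R3: 3>-1, R4: 1>-3.
Beta vs Gamma: R1: 6>1, R2: 0>-3, R3: 3>1, R4: 1>0.
Beta vs Delta: R1: 6>4, R2: 0>-3, R3: 3>2, R4: 1>-3.
Beta strictly beats every other strategy against every opponent action, so it is strictly dominant.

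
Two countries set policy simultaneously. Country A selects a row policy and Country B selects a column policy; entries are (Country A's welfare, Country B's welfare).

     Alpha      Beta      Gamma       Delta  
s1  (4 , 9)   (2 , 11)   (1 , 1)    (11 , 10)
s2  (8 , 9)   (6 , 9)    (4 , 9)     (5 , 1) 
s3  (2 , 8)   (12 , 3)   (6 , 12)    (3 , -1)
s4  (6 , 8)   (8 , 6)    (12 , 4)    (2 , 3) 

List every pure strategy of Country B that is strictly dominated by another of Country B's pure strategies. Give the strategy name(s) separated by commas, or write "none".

Delta

Alpha: no other strategy beats it everywhere (Beta at s2 (9=9); Gamma at s1 (9>1); Delta at s2 (9>1)).
Beta is not dominated — it holds its own against Alpha at s1 (11>9); Gamma at s1 (11>1); Delta at s1 (11>10).
Gamma: no other strategy beats it everywhere (Alpha at s2 (9=9); Beta at s2 (9=9); Delta at s2 (9>1)).
Delta: dominated, since Beta does at least as well everywhere (s1: 11>10, s2: 9>1, s3: 3>-1, s4: 6>3).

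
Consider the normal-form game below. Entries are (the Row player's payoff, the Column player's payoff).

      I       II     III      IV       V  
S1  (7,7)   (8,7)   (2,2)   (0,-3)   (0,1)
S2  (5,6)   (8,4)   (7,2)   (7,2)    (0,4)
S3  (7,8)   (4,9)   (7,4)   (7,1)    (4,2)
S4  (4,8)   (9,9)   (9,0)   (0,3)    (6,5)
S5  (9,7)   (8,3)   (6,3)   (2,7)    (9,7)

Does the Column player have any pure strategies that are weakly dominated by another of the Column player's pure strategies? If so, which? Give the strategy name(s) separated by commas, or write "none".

Nothing dominates I: II at S2 (6>4); III at S1 (7>2); IV at S1 (7>-3); V at S1 (7>1).
II is not dominated — it holds its own against I at S3 (9>8); III at S1 (7>2); IV at S1 (7>-3); V at S1 (7>1).
III: dominated, since I does at least as well everywhere (S1: 7>2, S2: 6>2, S3: 8>4, S4: 8>0, S5: 7>3).
IV: dominated, since I does at least as well everywhere (S1: 7>-3, S2: 6>2, S3: 8>1, S4: 8>3, S5: 7=7).
V: dominated, since I does at least as well everywhere (S1: 7>1, S2: 6>4, S3: 8>2, S4: 8>5, S5: 7=7).

III, IV, V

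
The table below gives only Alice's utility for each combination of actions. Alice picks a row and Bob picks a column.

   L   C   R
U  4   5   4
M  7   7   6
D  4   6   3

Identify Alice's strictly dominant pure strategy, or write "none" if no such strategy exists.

M

M vs U: L: 7>4, C: 7>5, R: 6>4.
M vs D: L: 7>4, C: 7>6, R: 6>3.
M strictly beats every other strategy against every opponent action, so it is strictly dominant.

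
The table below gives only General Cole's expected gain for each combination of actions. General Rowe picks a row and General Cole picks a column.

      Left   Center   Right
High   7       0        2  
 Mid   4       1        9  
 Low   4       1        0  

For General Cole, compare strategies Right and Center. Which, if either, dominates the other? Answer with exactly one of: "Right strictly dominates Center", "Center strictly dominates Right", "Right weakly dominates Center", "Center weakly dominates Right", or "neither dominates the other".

Compare Right to Center across every action of General Rowe: High: 2>0, Mid: 9>1, Low: 0<1.
Right does better at High, Mid but worse at Low; neither strategy dominates the other.

neither dominates the other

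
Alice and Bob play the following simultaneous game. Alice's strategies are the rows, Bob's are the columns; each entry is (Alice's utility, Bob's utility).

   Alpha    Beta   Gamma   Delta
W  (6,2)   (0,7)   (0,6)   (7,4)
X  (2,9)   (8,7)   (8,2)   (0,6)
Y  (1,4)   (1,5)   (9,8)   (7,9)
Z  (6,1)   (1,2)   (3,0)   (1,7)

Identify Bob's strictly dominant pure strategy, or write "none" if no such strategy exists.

none

Alpha fails to dominate Beta at W (2<7).
Beta fails to dominate Alpha at X (7<9).
Gamma fails to dominate Alpha at X (2<9).
Delta fails to dominate Alpha at X (6<9).
No single strategy dominates all the others.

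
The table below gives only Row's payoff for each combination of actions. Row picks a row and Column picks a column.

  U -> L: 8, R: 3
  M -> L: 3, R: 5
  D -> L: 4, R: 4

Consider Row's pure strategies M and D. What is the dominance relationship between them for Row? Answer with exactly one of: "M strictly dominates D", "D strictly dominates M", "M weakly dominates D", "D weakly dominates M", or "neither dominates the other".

neither dominates the other

Compare M to D across each opponent action: L: 3<4, R: 5>4.
M does better at R but worse at L; neither strategy dominates the other.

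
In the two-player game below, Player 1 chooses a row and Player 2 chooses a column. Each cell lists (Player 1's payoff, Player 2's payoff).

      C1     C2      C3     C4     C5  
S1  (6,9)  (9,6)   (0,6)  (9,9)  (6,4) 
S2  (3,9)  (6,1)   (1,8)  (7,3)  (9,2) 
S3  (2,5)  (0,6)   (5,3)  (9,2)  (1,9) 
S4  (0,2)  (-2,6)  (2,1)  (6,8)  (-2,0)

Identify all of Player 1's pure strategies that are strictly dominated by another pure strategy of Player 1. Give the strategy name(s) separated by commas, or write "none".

S4

Nothing dominates S1: S2 at C1 (6>3); S3 at C1 (6>2); S4 at C1 (6>0).
Nothing dominates S2: S1 at C3 (1>0); S3 at C1 (3>2); S4 at C1 (3>0).
S3: no other strategy beats it everywhere (S1 at C3 (5>0); S2 at C3 (5>1); S4 at C1 (2>0)).
S4: dominated, since S3 does at least as well everywhere (C1: 2>0, C2: 0>-2, C3: 5>2, C4: 9>6, C5: 1>-2).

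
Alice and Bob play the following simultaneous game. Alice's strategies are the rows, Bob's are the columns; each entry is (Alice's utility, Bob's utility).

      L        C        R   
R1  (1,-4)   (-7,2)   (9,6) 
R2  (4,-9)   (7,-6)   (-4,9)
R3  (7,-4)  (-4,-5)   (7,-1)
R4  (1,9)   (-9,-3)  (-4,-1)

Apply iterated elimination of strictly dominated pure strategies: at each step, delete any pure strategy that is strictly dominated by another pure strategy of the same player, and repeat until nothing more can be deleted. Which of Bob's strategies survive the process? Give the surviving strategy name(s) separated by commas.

For Alice, R3 strictly dominates R4 on the remaining columns (L: 7>1, C: -4>-9, R: 7>-4); eliminate R4.
Column L is eliminated: R beats it against every remaining row (R1: 6>-4, R2: 9>-9, R3: -1>-4).
For Bob, R strictly dominates C on the remaining rows (R1: 6>2, R2: 9>-6, R3: -1>-5); eliminate C.
For Alice, R1 strictly dominates R2 on the remaining columns (R: 9>-4); eliminate R2.
Alice's strategy R3 is strictly dominated by R1 (R: 9>7) and is removed.
Among the remaining strategies, none is strictly dominated by another pure strategy of the same player, so the elimination stops.
Surviving strategies — Alice: {R1}; Bob: {R}.

R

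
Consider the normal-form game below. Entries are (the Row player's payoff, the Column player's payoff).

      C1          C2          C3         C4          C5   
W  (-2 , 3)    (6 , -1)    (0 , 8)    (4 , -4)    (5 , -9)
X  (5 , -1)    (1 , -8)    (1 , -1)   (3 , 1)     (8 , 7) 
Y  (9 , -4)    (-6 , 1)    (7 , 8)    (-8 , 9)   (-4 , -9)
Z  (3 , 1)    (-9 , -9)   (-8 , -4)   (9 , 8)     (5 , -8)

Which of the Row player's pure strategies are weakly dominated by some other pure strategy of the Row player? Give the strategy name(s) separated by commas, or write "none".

none

W is not dominated — it holds its own against X at C2 (6>1); Y at C2 (6>-6); Z at C2 (6>-9).
X: no other strategy beats it everywhere (W at C1 (5>-2); Y at C2 (1>-6); Z at C1 (5>3)).
Y is not dominated — it holds its own against W at C1 (9>-2); X at C1 (9>5); Z at C1 (9>3).
Nothing dominates Z: W at C1 (3>-2); X at C4 (9>3); Y at C4 (9>-8).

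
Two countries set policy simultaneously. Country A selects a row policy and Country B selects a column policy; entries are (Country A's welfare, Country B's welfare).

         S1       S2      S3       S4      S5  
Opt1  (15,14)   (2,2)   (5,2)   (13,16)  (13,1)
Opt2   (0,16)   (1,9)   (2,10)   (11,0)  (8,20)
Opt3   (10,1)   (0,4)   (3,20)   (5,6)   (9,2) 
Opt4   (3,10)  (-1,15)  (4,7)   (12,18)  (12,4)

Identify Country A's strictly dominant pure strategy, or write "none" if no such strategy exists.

Opt1 vs Opt2: S1: 15>0, S2: 2>1, S3: 5>2, S4: 13>11, S5: 13>8.
Opt1 vs Opt3: S1: 15>10, S2: 2>0, S3: 5>3, S4: 13>5, S5: 13>9.
Opt1 vs Opt4: S1: 15>3, S2: 2>-1, S3: 5>4, S4: 13>12, S5: 13>12.
Opt1 strictly beats every other strategy against every opponent action, so it is strictly dominant.

Opt1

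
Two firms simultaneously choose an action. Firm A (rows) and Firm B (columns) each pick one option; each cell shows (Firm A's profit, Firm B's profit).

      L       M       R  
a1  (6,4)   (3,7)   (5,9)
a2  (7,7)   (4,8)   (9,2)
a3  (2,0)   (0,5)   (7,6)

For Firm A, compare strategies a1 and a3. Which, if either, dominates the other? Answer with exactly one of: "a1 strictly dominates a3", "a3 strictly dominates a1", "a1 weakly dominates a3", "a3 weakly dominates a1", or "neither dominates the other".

neither dominates the other

a1's payoffs vs a3's, by Firm B's action — L: 6>2, M: 3>0, R: 5<7.
a1 does better at L, M but worse at R; neither strategy dominates the other.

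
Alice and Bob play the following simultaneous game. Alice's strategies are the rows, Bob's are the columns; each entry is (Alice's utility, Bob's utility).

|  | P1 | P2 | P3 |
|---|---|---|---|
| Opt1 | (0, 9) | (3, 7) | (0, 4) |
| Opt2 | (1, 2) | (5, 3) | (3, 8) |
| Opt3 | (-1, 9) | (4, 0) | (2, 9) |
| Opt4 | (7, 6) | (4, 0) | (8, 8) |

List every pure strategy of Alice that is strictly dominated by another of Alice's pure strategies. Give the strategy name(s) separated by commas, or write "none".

Opt1: dominated, since Opt2 does at least as well everywhere (P1: 1>0, P2: 5>3, P3: 3>0).
Opt2: no other strategy beats it everywhere (Opt1 at P1 (1>0); Opt3 at P1 (1>-1); Opt4 at P2 (5>4)).
Opt3 is strictly dominated by Opt2 (P1: 1>-1, P2: 5>4, P3: 3>2).
Nothing dominates Opt4: Opt1 at P1 (7>0); Opt2 at P1 (7>1); Opt3 at P1 (7>-1).

Opt1, Opt3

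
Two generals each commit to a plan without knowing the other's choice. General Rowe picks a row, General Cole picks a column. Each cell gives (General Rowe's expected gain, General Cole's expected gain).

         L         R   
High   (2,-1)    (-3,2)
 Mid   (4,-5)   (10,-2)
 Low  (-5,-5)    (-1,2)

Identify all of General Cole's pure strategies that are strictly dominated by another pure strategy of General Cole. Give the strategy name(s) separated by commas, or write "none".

R strictly dominates L — High: 2>-1, Mid: -2>-5, Low: 2>-5.
Nothing dominates R: L at High (2>-1).

L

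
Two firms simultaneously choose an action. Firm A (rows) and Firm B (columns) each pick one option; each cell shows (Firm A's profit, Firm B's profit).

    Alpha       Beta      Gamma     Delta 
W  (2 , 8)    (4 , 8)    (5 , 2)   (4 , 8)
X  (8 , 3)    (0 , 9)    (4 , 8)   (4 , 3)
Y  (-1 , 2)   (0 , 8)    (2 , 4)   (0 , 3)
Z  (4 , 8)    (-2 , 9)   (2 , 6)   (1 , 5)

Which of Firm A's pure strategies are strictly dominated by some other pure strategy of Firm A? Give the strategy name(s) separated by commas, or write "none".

W: no other strategy beats it everywhere (X at Beta (4>0); Y at Alpha (2>-1); Z at Beta (4>-2)).
Nothing dominates X: W at Alpha (8>2); Y at Alpha (8>-1); Z at Alpha (8>4).
W strictly dominates Y — Alpha: 2>-1, Beta: 4>0, Gamma: 5>2, Delta: 4>0.
X strictly dominates Z — Alpha: 8>4, Beta: 0>-2, Gamma: 4>2, Delta: 4>1.

Y, Z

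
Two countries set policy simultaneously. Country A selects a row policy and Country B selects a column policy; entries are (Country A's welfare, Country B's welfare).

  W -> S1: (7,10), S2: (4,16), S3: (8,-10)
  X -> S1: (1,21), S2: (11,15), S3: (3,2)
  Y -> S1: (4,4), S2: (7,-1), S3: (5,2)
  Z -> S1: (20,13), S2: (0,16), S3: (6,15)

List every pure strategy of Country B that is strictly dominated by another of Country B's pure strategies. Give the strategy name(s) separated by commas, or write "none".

none

Nothing dominates S1: S2 at X (21>15); S3 at W (10>-10).
S2: no other strategy beats it everywhere (S1 at W (16>10); S3 at W (16>-10)).
S3 is not dominated — it holds its own against S1 at Z (15>13); S2 at Y (2>-1).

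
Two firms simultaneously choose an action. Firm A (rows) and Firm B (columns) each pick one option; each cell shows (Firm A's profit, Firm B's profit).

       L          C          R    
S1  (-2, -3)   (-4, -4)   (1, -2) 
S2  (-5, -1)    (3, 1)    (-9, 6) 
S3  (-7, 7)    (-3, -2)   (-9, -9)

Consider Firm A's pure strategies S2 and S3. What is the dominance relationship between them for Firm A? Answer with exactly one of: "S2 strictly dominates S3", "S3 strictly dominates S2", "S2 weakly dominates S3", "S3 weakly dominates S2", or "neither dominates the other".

S2 weakly dominates S3

S2's payoffs vs S3's, by Firm B's action — L: -5>-7, C: 3>-3, R: -9=-9.
S2 is at least as good everywhere and strictly better somewhere (tied only at R), so S2 weakly but not strictly dominates S3.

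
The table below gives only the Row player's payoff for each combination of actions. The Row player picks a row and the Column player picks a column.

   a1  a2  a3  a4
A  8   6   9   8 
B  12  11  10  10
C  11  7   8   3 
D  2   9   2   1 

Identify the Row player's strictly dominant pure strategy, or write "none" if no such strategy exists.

B vs A: a1: 12>8, a2: 11>6, a3: 10>9, a4: 10>8.
B vs C: a1: 12>11, a2: 11>7, a3: 10>8, a4: 10>3.
B vs D: a1: 12>2, a2: 11>9, a3: 10>2, a4: 10>1.
B strictly beats every other strategy against every opponent action, so it is strictly dominant.

B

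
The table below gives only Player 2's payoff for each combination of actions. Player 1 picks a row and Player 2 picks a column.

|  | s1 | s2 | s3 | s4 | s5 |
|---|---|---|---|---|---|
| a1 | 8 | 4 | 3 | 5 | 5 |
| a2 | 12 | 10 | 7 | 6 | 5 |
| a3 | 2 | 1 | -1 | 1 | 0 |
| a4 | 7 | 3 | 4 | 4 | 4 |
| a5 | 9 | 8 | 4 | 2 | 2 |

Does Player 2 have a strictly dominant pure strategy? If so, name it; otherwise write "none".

s1 vs s2: a1: 8>4, a2: 12>10, a3: 2>1, a4: 7>3, a5: 9>8.
s1 vs s3: a1: 8>3, a2: 12>7, a3: 2>-1, a4: 7>4, a5: 9>4.
s1 vs s4: a1: 8>5, a2: 12>6, a3: 2>1, a4: 7>4, a5: 9>2.
s1 vs s5: a1: 8>5, a2: 12>5, a3: 2>0, a4: 7>4, a5: 9>2.
s1 strictly beats every other strategy against every opponent action, so it is strictly dominant.

s1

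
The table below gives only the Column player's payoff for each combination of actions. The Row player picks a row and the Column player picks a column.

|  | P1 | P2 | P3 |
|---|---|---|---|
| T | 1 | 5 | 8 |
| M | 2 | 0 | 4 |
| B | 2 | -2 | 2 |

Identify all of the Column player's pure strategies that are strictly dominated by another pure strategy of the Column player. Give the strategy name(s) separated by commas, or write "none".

P2

Nothing dominates P1: P2 at M (2>0); P3 at B (2=2).
P3 strictly dominates P2 — T: 8>5, M: 4>0, B: 2>-2.
Nothing dominates P3: P1 at T (8>1); P2 at T (8>5).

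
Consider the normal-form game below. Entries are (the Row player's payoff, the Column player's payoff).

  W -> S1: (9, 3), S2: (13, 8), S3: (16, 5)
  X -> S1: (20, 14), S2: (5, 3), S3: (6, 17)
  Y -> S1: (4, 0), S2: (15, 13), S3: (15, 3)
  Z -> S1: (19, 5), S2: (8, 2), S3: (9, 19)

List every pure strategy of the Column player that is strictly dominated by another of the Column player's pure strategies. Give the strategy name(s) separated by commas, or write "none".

S3 strictly dominates S1 — W: 5>3, X: 17>14, Y: 3>0, Z: 19>5.
Nothing dominates S2: S1 at W (8>3); S3 at W (8>5).
S3 is not dominated — it holds its own against S1 at W (5>3); S2 at X (17>3).

S1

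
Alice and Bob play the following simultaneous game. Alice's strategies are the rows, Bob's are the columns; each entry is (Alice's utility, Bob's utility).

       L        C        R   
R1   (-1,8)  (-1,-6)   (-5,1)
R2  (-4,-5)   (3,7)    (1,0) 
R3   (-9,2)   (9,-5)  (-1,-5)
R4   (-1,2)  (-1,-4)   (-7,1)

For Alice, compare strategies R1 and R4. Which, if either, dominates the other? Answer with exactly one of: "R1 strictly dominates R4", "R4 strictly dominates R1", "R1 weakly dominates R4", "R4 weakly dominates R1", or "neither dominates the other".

Compare R1 to R4 across every action of Bob: L: -1=-1, C: -1=-1, R: -5>-7.
R1 is at least as good everywhere and strictly better somewhere (tied only at L, C), so R1 weakly but not strictly dominates R4.

R1 weakly dominates R4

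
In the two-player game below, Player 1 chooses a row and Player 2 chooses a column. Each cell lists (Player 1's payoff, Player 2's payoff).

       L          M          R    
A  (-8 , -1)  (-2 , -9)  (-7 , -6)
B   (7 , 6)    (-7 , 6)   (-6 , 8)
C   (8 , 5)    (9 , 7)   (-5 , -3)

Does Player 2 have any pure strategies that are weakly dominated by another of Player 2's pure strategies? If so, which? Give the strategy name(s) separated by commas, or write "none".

none

Nothing dominates L: M at A (-1>-9); R at A (-1>-6).
M: no other strategy beats it everywhere (L at C (7>5); R at C (7>-3)).
R: no other strategy beats it everywhere (L at B (8>6); M at A (-6>-9)).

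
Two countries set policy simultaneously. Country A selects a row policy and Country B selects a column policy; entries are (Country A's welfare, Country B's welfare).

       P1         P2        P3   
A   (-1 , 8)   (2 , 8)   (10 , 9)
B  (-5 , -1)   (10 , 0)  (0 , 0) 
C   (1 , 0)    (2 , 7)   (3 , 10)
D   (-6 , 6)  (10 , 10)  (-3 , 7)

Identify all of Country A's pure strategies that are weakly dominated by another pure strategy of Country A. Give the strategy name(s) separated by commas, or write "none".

A: no other strategy beats it everywhere (B at P1 (-1>-5); C at P3 (10>3); D at P1 (-1>-6)).
Nothing dominates B: A at P2 (10>2); C at P2 (10>2); D at P1 (-5>-6).
C: no other strategy beats it everywhere (A at P1 (1>-1); B at P1 (1>-5); D at P1 (1>-6)).
B weakly dominates D — P1: -5>-6, P2: 10=10, P3: 0>-3.

D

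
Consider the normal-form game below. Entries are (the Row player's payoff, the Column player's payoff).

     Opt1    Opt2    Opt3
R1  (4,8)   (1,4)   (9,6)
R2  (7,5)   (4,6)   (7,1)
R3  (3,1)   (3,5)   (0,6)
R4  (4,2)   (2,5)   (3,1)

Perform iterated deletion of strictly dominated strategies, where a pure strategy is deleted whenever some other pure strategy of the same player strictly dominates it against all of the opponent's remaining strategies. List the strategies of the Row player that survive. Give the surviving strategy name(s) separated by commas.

For the Row player, R2 strictly dominates R3 on the remaining columns (Opt1: 7>3, Opt2: 4>3, Opt3: 7>0); eliminate R3.
The Row player's strategy R4 is strictly dominated by R2 (Opt1: 7>4, Opt2: 4>2, Opt3: 7>3) and is removed.
For the Column player, Opt1 strictly dominates Opt3 on the remaining rows (R1: 8>6, R2: 5>1); eliminate Opt3.
For the Row player, R2 strictly dominates R1 on the remaining columns (Opt1: 7>4, Opt2: 4>1); eliminate R1.
Column Opt1 is eliminated: Opt2 beats it against every remaining row (R2: 6>5).
Among the remaining strategies, none is strictly dominated by another pure strategy of the same player, so the elimination stops.
Surviving strategies — the Row player: {R2}; the Column player: {Opt2}.

R2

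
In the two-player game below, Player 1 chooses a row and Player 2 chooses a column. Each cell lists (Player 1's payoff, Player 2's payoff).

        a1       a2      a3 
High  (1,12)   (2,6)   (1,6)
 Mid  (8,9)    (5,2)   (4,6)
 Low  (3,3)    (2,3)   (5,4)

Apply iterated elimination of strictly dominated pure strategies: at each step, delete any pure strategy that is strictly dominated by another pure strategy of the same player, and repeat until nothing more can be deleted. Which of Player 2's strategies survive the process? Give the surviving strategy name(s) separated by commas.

For Player 1, Mid strictly dominates High on the remaining columns (a1: 8>1, a2: 5>2, a3: 4>1); eliminate High.
For Player 2, a3 strictly dominates a2 on the remaining rows (Mid: 6>2, Low: 4>3); eliminate a2.
Among the remaining strategies, none is strictly dominated by another pure strategy of the same player, so the elimination stops.
Surviving strategies — Player 1: {Mid, Low}; Player 2: {a1, a3}.

a1, a3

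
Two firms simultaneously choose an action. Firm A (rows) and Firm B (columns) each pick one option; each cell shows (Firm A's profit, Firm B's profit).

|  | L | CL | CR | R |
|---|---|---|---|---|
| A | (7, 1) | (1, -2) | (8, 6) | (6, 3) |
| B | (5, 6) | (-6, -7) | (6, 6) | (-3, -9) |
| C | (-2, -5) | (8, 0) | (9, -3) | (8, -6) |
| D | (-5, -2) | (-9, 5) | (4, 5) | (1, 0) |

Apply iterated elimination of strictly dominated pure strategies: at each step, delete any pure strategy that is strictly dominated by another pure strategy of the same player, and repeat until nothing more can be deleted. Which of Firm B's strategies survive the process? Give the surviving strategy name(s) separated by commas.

CL

Row B is eliminated: A beats it against every remaining column (L: 7>5, CL: 1>-6, CR: 8>6, R: 6>-3).
Firm A's strategy D is strictly dominated by A (L: 7>-5, CL: 1>-9, CR: 8>4, R: 6>1) and is removed.
For Firm B, CR strictly dominates L on the remaining rows (A: 6>1, C: -3>-5); eliminate L.
For Firm A, C strictly dominates A on the remaining columns (CL: 8>1, CR: 9>8, R: 8>6); eliminate A.
Firm B's strategy CR is strictly dominated by CL (C: 0>-3) and is removed.
For Firm B, CL strictly dominates R on the remaining rows (C: 0>-6); eliminate R.
Among the remaining strategies, none is strictly dominated by another pure strategy of the same player, so the elimination stops.
Surviving strategies — Firm A: {C}; Firm B: {CL}.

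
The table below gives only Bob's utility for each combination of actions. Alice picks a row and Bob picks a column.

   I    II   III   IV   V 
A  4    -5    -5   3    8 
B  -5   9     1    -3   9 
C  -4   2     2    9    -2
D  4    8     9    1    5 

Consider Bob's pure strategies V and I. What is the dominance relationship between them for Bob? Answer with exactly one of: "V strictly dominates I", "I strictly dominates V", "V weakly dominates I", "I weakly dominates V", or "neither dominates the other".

Compare V to I across every action of Alice: A: 8>4, B: 9>-5, C: -2>-4, D: 5>4.
V gives a strictly higher payoff against every action of Alice, so V strictly dominates I.

V strictly dominates I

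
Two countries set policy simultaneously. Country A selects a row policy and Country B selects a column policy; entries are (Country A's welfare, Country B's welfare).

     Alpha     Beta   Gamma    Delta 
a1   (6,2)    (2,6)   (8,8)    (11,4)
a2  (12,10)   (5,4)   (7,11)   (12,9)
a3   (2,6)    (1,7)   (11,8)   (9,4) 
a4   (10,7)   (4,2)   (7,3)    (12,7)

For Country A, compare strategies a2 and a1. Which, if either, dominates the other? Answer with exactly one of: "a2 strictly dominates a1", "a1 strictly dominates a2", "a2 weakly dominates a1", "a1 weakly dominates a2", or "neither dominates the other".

a2's payoffs vs a1's, by Country B's action — Alpha: 12>6, Beta: 5>2, Gamma: 7<8, Delta: 12>11.
a2 does better at Alpha, Beta, Delta but worse at Gamma; neither strategy dominates the other.

neither dominates the other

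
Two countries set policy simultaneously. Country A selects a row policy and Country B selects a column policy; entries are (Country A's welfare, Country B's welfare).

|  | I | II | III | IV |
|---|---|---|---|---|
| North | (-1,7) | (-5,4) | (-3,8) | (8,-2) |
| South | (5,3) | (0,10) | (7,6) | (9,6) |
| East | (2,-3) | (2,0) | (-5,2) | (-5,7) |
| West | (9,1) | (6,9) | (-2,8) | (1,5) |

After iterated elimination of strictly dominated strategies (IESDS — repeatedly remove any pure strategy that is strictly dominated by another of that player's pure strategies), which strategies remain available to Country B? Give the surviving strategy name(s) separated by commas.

Country A's strategy North is strictly dominated by South (I: 5>-1, II: 0>-5, III: 7>-3, IV: 9>8) and is removed.
Row East is eliminated: West beats it against every remaining column (I: 9>2, II: 6>2, III: -2>-5, IV: 1>-5).
Column I is eliminated: II beats it against every remaining row (South: 10>3, West: 9>1).
Country B's strategy III is strictly dominated by II (South: 10>6, West: 9>8) and is removed.
Country B's strategy IV is strictly dominated by II (South: 10>6, West: 9>5) and is removed.
For Country A, West strictly dominates South on the remaining columns (II: 6>0); eliminate South.
Among the remaining strategies, none is strictly dominated by another pure strategy of the same player, so the elimination stops.
Surviving strategies — Country A: {West}; Country B: {II}.

II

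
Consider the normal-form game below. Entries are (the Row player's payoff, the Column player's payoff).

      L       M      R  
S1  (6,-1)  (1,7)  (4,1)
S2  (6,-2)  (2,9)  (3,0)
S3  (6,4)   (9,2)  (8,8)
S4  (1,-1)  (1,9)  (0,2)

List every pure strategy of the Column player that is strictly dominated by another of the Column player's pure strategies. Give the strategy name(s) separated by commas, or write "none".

R strictly dominates L — S1: 1>-1, S2: 0>-2, S3: 8>4, S4: 2>-1.
M: no other strategy beats it everywhere (L at S1 (7>-1); R at S1 (7>1)).
R: no other strategy beats it everywhere (L at S1 (1>-1); M at S3 (8>2)).

L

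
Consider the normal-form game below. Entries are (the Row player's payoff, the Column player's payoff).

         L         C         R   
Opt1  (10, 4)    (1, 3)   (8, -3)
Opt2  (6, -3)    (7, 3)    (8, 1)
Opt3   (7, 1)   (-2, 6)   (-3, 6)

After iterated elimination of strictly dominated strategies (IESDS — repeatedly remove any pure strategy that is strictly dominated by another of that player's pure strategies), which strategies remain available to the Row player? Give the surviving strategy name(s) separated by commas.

Row Opt3 is eliminated: Opt1 beats it against every remaining column (L: 10>7, C: 1>-2, R: 8>-3).
The Column player's strategy R is strictly dominated by C (Opt1: 3>-3, Opt2: 3>1) and is removed.
Among the remaining strategies, none is strictly dominated by another pure strategy of the same player, so the elimination stops.
Surviving strategies — the Row player: {Opt1, Opt2}; the Column player: {L, C}.

Opt1, Opt2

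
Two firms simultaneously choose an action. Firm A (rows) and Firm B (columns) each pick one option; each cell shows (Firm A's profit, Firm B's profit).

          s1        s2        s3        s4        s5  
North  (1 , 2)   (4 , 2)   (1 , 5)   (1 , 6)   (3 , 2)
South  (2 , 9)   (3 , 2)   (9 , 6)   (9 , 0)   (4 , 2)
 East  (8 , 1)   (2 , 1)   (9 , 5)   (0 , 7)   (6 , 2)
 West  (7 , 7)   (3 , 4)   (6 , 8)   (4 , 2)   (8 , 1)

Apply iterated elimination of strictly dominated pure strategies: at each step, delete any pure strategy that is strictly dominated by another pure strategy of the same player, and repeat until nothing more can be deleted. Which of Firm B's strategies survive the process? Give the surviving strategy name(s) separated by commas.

s1, s3, s4

For Firm B, s3 strictly dominates s2 on the remaining rows (North: 5>2, South: 6>2, East: 5>1, West: 8>4); eliminate s2.
For Firm A, South strictly dominates North on the remaining columns (s1: 2>1, s3: 9>1, s4: 9>1, s5: 4>3); eliminate North.
Column s5 is eliminated: s3 beats it against every remaining row (South: 6>2, East: 5>2, West: 8>1).
Among the remaining strategies, none is strictly dominated by another pure strategy of the same player, so the elimination stops.
Surviving strategies — Firm A: {South, East, West}; Firm B: {s1, s3, s4}.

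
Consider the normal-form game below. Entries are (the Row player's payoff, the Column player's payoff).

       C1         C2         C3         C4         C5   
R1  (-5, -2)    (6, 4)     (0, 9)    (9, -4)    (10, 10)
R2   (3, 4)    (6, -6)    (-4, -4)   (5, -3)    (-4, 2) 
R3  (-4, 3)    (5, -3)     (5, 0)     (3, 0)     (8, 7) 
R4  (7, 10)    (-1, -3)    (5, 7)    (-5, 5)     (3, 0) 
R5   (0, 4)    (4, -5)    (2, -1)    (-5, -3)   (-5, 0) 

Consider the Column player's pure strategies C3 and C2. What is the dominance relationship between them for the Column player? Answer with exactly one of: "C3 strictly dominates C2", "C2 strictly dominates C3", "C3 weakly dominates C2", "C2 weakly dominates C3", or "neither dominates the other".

C3's payoffs vs C2's, by the Row player's action — R1: 9>4, R2: -4>-6, R3: 0>-3, R4: 7>-3, R5: -1>-5.
Every comparison favours C3, so C3 strictly dominates C2.

C3 strictly dominates C2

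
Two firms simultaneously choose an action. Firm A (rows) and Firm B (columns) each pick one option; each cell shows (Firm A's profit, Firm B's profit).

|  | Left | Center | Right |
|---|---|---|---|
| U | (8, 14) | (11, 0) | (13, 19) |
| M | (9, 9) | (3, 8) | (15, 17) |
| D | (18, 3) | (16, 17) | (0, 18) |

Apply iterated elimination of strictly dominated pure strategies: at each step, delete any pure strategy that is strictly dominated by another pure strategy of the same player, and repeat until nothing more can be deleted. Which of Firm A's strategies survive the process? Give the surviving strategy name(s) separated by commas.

M

Column Left is eliminated: Right beats it against every remaining row (U: 19>14, M: 17>9, D: 18>3).
Firm B's strategy Center is strictly dominated by Right (U: 19>0, M: 17>8, D: 18>17) and is removed.
Firm A's strategy U is strictly dominated by M (Right: 15>13) and is removed.
Firm A's strategy D is strictly dominated by M (Right: 15>0) and is removed.
Among the remaining strategies, none is strictly dominated by another pure strategy of the same player, so the elimination stops.
Surviving strategies — Firm A: {M}; Firm B: {Right}.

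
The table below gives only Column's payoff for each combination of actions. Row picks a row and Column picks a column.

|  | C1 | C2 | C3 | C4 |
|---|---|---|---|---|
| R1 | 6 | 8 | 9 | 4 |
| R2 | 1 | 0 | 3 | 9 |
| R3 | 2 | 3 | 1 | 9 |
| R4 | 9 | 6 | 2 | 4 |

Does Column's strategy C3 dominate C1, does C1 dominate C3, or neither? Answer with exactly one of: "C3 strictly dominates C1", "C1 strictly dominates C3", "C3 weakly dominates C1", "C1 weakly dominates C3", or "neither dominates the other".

neither dominates the other

Compare C3 to C1 across every action of Row: R1: 9>6, R2: 3>1, R3: 1<2, R4: 2<9.
C3 does better at R1, R2 but worse at R3, R4; neither strategy dominates the other.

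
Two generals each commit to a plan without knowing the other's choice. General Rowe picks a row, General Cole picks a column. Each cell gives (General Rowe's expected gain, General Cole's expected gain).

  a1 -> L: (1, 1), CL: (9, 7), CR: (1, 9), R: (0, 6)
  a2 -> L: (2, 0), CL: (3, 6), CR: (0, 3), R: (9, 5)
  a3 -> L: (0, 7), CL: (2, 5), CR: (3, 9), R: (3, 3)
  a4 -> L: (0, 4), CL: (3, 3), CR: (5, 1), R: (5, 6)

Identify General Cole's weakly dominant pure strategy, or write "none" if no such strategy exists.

L fails to dominate CL at a1 (1<7).
CL fails to dominate L at a3 (5<7).
CR fails to dominate L at a4 (1<4).
R fails to dominate L at a3 (3<7).
No single strategy dominates all the others.

none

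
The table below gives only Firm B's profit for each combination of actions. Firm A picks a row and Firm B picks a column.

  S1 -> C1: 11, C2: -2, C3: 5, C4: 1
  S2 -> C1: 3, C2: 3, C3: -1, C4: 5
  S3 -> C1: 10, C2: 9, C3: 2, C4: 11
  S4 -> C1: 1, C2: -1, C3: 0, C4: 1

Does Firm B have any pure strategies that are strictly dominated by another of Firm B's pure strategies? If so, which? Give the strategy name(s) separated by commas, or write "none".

C2, C3

C1: no other strategy beats it everywhere (C2 at S1 (11>-2); C3 at S1 (11>5); C4 at S1 (11>1)).
C2 is strictly dominated by C4 (S1: 1>-2, S2: 5>3, S3: 11>9, S4: 1>-1).
C3: dominated, since C1 does at least as well everywhere (S1: 11>5, S2: 3>-1, S3: 10>2, S4: 1>0).
C4 is not dominated — it holds its own against C1 at S2 (5>3); C2 at S1 (1>-2); C3 at S2 (5>-1).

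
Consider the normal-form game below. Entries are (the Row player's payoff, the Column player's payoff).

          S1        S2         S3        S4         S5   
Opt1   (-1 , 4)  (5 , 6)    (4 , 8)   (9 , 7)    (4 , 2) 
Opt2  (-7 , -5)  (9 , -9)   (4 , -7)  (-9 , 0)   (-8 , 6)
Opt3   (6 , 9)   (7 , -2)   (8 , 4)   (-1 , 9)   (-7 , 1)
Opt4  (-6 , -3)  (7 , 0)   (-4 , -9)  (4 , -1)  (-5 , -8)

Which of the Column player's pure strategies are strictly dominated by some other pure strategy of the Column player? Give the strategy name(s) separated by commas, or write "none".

none

S1 is not dominated — it holds its own against S2 at Opt2 (-5>-9); S3 at Opt2 (-5>-7); S4 at Opt3 (9=9); S5 at Opt1 (4>2).
S2: no other strategy beats it everywhere (S1 at Opt1 (6>4); S3 at Opt4 (0>-9); S4 at Opt4 (0>-1); S5 at Opt1 (6>2)).
S3: no other strategy beats it everywhere (S1 at Opt1 (8>4); S2 at Opt1 (8>6); S4 at Opt1 (8>7); S5 at Opt1 (8>2)).
S4 is not dominated — it holds its own against S1 at Opt1 (7>4); S2 at Opt1 (7>6); S3 at Opt2 (0>-7); S5 at Opt1 (7>2).
S5: no other strategy beats it everywhere (S1 at Opt2 (6>-5); S2 at Opt2 (6>-9); S3 at Opt2 (6>-7); S4 at Opt2 (6>0)).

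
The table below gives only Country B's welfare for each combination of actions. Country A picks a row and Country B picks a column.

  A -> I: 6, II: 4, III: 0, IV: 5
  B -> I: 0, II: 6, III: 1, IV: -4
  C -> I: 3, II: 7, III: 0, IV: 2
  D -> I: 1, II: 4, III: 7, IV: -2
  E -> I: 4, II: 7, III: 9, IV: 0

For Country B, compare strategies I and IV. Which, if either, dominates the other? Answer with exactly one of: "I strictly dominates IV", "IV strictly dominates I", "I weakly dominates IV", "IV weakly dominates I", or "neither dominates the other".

I's payoffs vs IV's, by Country A's action — A: 6>5, B: 0>-4, C: 3>2, D: 1>-2, E: 4>0.
Every comparison favours I, so I strictly dominates IV.

I strictly dominates IV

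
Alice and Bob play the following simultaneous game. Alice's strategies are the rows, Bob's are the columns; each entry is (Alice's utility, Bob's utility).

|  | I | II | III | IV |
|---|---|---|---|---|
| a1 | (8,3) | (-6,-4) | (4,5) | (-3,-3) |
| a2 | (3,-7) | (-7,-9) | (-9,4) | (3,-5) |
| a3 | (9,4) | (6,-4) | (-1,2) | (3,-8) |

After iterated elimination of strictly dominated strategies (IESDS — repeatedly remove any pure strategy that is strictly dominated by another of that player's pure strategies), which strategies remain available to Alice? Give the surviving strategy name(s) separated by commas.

a1, a3

Bob's strategy II is strictly dominated by I (a1: 3>-4, a2: -7>-9, a3: 4>-4) and is removed.
For Bob, III strictly dominates IV on the remaining rows (a1: 5>-3, a2: 4>-5, a3: 2>-8); eliminate IV.
Row a2 is eliminated: a1 beats it against every remaining column (I: 8>3, III: 4>-9).
Among the remaining strategies, none is strictly dominated by another pure strategy of the same player, so the elimination stops.
Surviving strategies — Alice: {a1, a3}; Bob: {I, III}.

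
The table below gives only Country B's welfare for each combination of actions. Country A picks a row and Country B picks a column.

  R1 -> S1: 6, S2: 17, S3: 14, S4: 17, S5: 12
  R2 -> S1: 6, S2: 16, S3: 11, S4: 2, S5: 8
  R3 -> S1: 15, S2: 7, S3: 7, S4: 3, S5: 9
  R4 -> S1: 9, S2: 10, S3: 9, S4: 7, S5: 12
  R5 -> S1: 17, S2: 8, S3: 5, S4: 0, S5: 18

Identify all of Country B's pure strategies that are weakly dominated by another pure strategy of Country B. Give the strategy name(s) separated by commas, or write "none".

S3, S4

S1: no other strategy beats it everywhere (S2 at R3 (15>7); S3 at R3 (15>7); S4 at R2 (6>2); S5 at R3 (15>9)).
S2 is not dominated — it holds its own against S1 at R1 (17>6); S3 at R1 (17>14); S4 at R2 (16>2); S5 at R1 (17>12).
S3: dominated, since S2 does at least as well everywhere (R1: 17>14, R2: 16>11, R3: 7=7, R4: 10>9, R5: 8>5).
S4: dominated, since S2 does at least as well everywhere (R1: 17=17, R2: 16>2, R3: 7>3, R4: 10>7, R5: 8>0).
S5 is not dominated — it holds its own against S1 at R1 (12>6); S2 at R3 (9>7); S3 at R3 (9>7); S4 at R2 (8>2).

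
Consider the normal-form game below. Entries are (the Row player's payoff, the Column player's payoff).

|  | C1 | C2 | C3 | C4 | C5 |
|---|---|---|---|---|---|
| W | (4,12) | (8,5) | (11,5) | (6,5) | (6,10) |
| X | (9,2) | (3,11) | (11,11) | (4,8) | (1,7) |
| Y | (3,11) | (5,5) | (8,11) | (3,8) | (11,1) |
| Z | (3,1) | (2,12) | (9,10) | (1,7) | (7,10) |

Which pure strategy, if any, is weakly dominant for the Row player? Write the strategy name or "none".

none

W fails to dominate X at C1 (4<9).
X fails to dominate W at C2 (3<8).
Y fails to dominate W at C1 (3<4).
Z fails to dominate W at C1 (3<4).
No single strategy dominates all the others.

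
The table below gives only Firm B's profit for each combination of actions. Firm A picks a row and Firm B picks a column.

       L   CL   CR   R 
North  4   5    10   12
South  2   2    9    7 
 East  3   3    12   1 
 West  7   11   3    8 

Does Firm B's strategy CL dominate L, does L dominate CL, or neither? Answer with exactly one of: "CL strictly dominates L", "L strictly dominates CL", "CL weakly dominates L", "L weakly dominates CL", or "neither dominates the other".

CL weakly dominates L

CL's payoffs vs L's, by Firm A's action — North: 5>4, South: 2=2, East: 3=3, West: 11>7.
CL is at least as good everywhere and strictly better somewhere (tied only at South, East), so CL weakly but not strictly dominates L.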